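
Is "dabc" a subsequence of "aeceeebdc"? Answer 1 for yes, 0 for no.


Check if "dabc" is a subsequence of "aeceeebdc"
Greedy scan:
  Position 0 ('a'): no match needed
  Position 1 ('e'): no match needed
  Position 2 ('c'): no match needed
  Position 3 ('e'): no match needed
  Position 4 ('e'): no match needed
  Position 5 ('e'): no match needed
  Position 6 ('b'): no match needed
  Position 7 ('d'): matches sub[0] = 'd'
  Position 8 ('c'): no match needed
Only matched 1/4 characters => not a subsequence

0


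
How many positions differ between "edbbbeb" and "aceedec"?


Comparing "edbbbeb" and "aceedec" position by position:
  Position 0: 'e' vs 'a' => DIFFER
  Position 1: 'd' vs 'c' => DIFFER
  Position 2: 'b' vs 'e' => DIFFER
  Position 3: 'b' vs 'e' => DIFFER
  Position 4: 'b' vs 'd' => DIFFER
  Position 5: 'e' vs 'e' => same
  Position 6: 'b' vs 'c' => DIFFER
Positions that differ: 6

6


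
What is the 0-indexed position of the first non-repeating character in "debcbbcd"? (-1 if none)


Input: debcbbcd
Character frequencies:
  'b': 3
  'c': 2
  'd': 2
  'e': 1
Scanning left to right for freq == 1:
  Position 0 ('d'): freq=2, skip
  Position 1 ('e'): unique! => answer = 1

1


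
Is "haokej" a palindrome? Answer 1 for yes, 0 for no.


Input: haokej
Reversed: jekoah
  Compare pos 0 ('h') with pos 5 ('j'): MISMATCH
  Compare pos 1 ('a') with pos 4 ('e'): MISMATCH
  Compare pos 2 ('o') with pos 3 ('k'): MISMATCH
Result: not a palindrome

0


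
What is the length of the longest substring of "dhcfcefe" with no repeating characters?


Input: "dhcfcefe"
Sliding window (track last position of each char):
  Position 0 ('d'): window [0,0] length 1 -- new best
  Position 1 ('h'): window [0,1] length 2 -- new best
  Position 2 ('c'): window [0,2] length 3 -- new best
  Position 3 ('f'): window [0,3] length 4 -- new best
  Position 4 ('c'): repeat (last at 2), move window start to 3
  Position 4 ('c'): window [3,4] length 2
  Position 5 ('e'): window [3,5] length 3
  Position 6 ('f'): repeat (last at 3), move window start to 4
  Position 6 ('f'): window [4,6] length 3
  Position 7 ('e'): repeat (last at 5), move window start to 6
  Position 7 ('e'): window [6,7] length 2
Longest substring with no repeats: "dhcf" with length 4

4


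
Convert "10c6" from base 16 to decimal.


Input: "10c6" in base 16
Positional expansion:
  Digit '1' (value 1) x 16^3 = 4096
  Digit '0' (value 0) x 16^2 = 0
  Digit 'c' (value 12) x 16^1 = 192
  Digit '6' (value 6) x 16^0 = 6
Sum = 4294

4294


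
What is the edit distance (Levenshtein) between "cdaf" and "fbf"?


Computing edit distance: "cdaf" -> "fbf"
DP table:
           f    b    f
      0    1    2    3
  c   1    1    2    3
  d   2    2    2    3
  a   3    3    3    3
  f   4    3    4    3
Edit distance = dp[4][3] = 3

3


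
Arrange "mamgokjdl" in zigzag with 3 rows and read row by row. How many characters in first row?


Zigzag "mamgokjdl" into 3 rows:
Placing characters:
  'm' => row 0
  'a' => row 1
  'm' => row 2
  'g' => row 1
  'o' => row 0
  'k' => row 1
  'j' => row 2
  'd' => row 1
  'l' => row 0
Rows:
  Row 0: "mol"
  Row 1: "agkd"
  Row 2: "mj"
First row length: 3

3


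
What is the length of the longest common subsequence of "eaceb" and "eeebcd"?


LCS of "eaceb" and "eeebcd"
DP table:
           e    e    e    b    c    d
      0    0    0    0    0    0    0
  e   0    1    1    1    1    1    1
  a   0    1    1    1    1    1    1
  c   0    1    1    1    1    2    2
  e   0    1    2    2    2    2    2
  b   0    1    2    2    3    3    3
LCS length = dp[5][6] = 3

3


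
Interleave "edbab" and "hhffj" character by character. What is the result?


Interleaving "edbab" and "hhffj":
  Position 0: 'e' from first, 'h' from second => "eh"
  Position 1: 'd' from first, 'h' from second => "dh"
  Position 2: 'b' from first, 'f' from second => "bf"
  Position 3: 'a' from first, 'f' from second => "af"
  Position 4: 'b' from first, 'j' from second => "bj"
Result: ehdhbfafbj

ehdhbfafbj


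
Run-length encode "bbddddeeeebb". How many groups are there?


Input: bbddddeeeebb
Scanning for consecutive runs:
  Group 1: 'b' x 2 (positions 0-1)
  Group 2: 'd' x 4 (positions 2-5)
  Group 3: 'e' x 4 (positions 6-9)
  Group 4: 'b' x 2 (positions 10-11)
Total groups: 4

4


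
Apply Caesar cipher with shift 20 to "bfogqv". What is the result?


Caesar cipher: shift "bfogqv" by 20
  'b' (pos 1) + 20 = pos 21 = 'v'
  'f' (pos 5) + 20 = pos 25 = 'z'
  'o' (pos 14) + 20 = pos 8 = 'i'
  'g' (pos 6) + 20 = pos 0 = 'a'
  'q' (pos 16) + 20 = pos 10 = 'k'
  'v' (pos 21) + 20 = pos 15 = 'p'
Result: vziakp

vziakp


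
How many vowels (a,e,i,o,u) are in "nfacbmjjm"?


Input: nfacbmjjm
Checking each character:
  'n' at position 0: consonant
  'f' at position 1: consonant
  'a' at position 2: vowel (running total: 1)
  'c' at position 3: consonant
  'b' at position 4: consonant
  'm' at position 5: consonant
  'j' at position 6: consonant
  'j' at position 7: consonant
  'm' at position 8: consonant
Total vowels: 1

1


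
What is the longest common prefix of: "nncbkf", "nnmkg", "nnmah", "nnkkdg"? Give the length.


Words: nncbkf, nnmkg, nnmah, nnkkdg
  Position 0: all 'n' => match
  Position 1: all 'n' => match
  Position 2: ('c', 'm', 'm', 'k') => mismatch, stop
LCP = "nn" (length 2)

2


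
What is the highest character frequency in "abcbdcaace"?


Input: abcbdcaace
Character counts:
  'a': 3
  'b': 2
  'c': 3
  'd': 1
  'e': 1
Maximum frequency: 3

3


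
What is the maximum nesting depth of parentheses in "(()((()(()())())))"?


Input: "(()((()(()())())))"
Tracking depth:
  Position 0 '(': depth becomes 1
  Position 1 '(': depth becomes 2
  Position 2 ')': depth becomes 1
  Position 3 '(': depth becomes 2
  Position 4 '(': depth becomes 3
  Position 5 '(': depth becomes 4
  Position 6 ')': depth becomes 3
  Position 7 '(': depth becomes 4
  Position 8 '(': depth becomes 5
  Position 9 ')': depth becomes 4
  Position 10 '(': depth becomes 5
  Position 11 ')': depth becomes 4
  Position 12 ')': depth becomes 3
  Position 13 '(': depth becomes 4
  Position 14 ')': depth becomes 3
  Position 15 ')': depth becomes 2
  Position 16 ')': depth becomes 1
  Position 17 ')': depth becomes 0
Maximum depth reached: 5

5


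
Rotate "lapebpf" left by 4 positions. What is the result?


Input: "lapebpf", rotate left by 4
First 4 characters: "lape"
Remaining characters: "bpf"
Concatenate remaining + first: "bpf" + "lape" = "bpflape"

bpflape


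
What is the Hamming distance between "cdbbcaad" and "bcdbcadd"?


Comparing "cdbbcaad" and "bcdbcadd" position by position:
  Position 0: 'c' vs 'b' => differ
  Position 1: 'd' vs 'c' => differ
  Position 2: 'b' vs 'd' => differ
  Position 3: 'b' vs 'b' => same
  Position 4: 'c' vs 'c' => same
  Position 5: 'a' vs 'a' => same
  Position 6: 'a' vs 'd' => differ
  Position 7: 'd' vs 'd' => same
Total differences (Hamming distance): 4

4


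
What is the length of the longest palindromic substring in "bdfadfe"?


Input: "bdfadfe"
Checking substrings for palindromes:
  No multi-char palindromic substrings found
Longest palindromic substring: "b" with length 1

1


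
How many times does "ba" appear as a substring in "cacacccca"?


Searching for "ba" in "cacacccca"
Scanning each position:
  Position 0: "ca" => no
  Position 1: "ac" => no
  Position 2: "ca" => no
  Position 3: "ac" => no
  Position 4: "cc" => no
  Position 5: "cc" => no
  Position 6: "cc" => no
  Position 7: "ca" => no
Total occurrences: 0

0


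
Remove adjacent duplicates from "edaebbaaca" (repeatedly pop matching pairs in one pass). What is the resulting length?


Input: edaebbaaca
Stack-based adjacent duplicate removal:
  Read 'e': push. Stack: e
  Read 'd': push. Stack: ed
  Read 'a': push. Stack: eda
  Read 'e': push. Stack: edae
  Read 'b': push. Stack: edaeb
  Read 'b': matches stack top 'b' => pop. Stack: edae
  Read 'a': push. Stack: edaea
  Read 'a': matches stack top 'a' => pop. Stack: edae
  Read 'c': push. Stack: edaec
  Read 'a': push. Stack: edaeca
Final stack: "edaeca" (length 6)

6


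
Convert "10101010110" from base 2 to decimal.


Input: "10101010110" in base 2
Positional expansion:
  Digit '1' (value 1) x 2^10 = 1024
  Digit '0' (value 0) x 2^9 = 0
  Digit '1' (value 1) x 2^8 = 256
  Digit '0' (value 0) x 2^7 = 0
  Digit '1' (value 1) x 2^6 = 64
  Digit '0' (value 0) x 2^5 = 0
  Digit '1' (value 1) x 2^4 = 16
  Digit '0' (value 0) x 2^3 = 0
  Digit '1' (value 1) x 2^2 = 4
  Digit '1' (value 1) x 2^1 = 2
  Digit '0' (value 0) x 2^0 = 0
Sum = 1366

1366


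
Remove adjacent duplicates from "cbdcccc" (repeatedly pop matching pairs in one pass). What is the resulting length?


Input: cbdcccc
Stack-based adjacent duplicate removal:
  Read 'c': push. Stack: c
  Read 'b': push. Stack: cb
  Read 'd': push. Stack: cbd
  Read 'c': push. Stack: cbdc
  Read 'c': matches stack top 'c' => pop. Stack: cbd
  Read 'c': push. Stack: cbdc
  Read 'c': matches stack top 'c' => pop. Stack: cbd
Final stack: "cbd" (length 3)

3


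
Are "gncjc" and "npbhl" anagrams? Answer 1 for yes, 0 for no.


Strings: "gncjc", "npbhl"
Sorted first:  ccgjn
Sorted second: bhlnp
Differ at position 0: 'c' vs 'b' => not anagrams

0


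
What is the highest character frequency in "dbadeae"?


Input: dbadeae
Character counts:
  'a': 2
  'b': 1
  'd': 2
  'e': 2
Maximum frequency: 2

2


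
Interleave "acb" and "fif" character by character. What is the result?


Interleaving "acb" and "fif":
  Position 0: 'a' from first, 'f' from second => "af"
  Position 1: 'c' from first, 'i' from second => "ci"
  Position 2: 'b' from first, 'f' from second => "bf"
Result: afcibf

afcibf


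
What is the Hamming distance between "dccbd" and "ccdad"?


Comparing "dccbd" and "ccdad" position by position:
  Position 0: 'd' vs 'c' => differ
  Position 1: 'c' vs 'c' => same
  Position 2: 'c' vs 'd' => differ
  Position 3: 'b' vs 'a' => differ
  Position 4: 'd' vs 'd' => same
Total differences (Hamming distance): 3

3


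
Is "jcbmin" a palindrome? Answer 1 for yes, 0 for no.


Input: jcbmin
Reversed: nimbcj
  Compare pos 0 ('j') with pos 5 ('n'): MISMATCH
  Compare pos 1 ('c') with pos 4 ('i'): MISMATCH
  Compare pos 2 ('b') with pos 3 ('m'): MISMATCH
Result: not a palindrome

0


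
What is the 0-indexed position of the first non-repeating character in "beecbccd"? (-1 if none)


Input: beecbccd
Character frequencies:
  'b': 2
  'c': 3
  'd': 1
  'e': 2
Scanning left to right for freq == 1:
  Position 0 ('b'): freq=2, skip
  Position 1 ('e'): freq=2, skip
  Position 2 ('e'): freq=2, skip
  Position 3 ('c'): freq=3, skip
  Position 4 ('b'): freq=2, skip
  Position 5 ('c'): freq=3, skip
  Position 6 ('c'): freq=3, skip
  Position 7 ('d'): unique! => answer = 7

7


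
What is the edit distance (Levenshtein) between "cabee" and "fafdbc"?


Computing edit distance: "cabee" -> "fafdbc"
DP table:
           f    a    f    d    b    c
      0    1    2    3    4    5    6
  c   1    1    2    3    4    5    5
  a   2    2    1    2    3    4    5
  b   3    3    2    2    3    3    4
  e   4    4    3    3    3    4    4
  e   5    5    4    4    4    4    5
Edit distance = dp[5][6] = 5

5


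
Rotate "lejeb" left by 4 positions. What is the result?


Input: "lejeb", rotate left by 4
First 4 characters: "leje"
Remaining characters: "b"
Concatenate remaining + first: "b" + "leje" = "bleje"

bleje


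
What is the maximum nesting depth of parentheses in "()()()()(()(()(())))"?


Input: "()()()()(()(()(())))"
Tracking depth:
  Position 0 '(': depth becomes 1
  Position 1 ')': depth becomes 0
  Position 2 '(': depth becomes 1
  Position 3 ')': depth becomes 0
  Position 4 '(': depth becomes 1
  Position 5 ')': depth becomes 0
  Position 6 '(': depth becomes 1
  Position 7 ')': depth becomes 0
  Position 8 '(': depth becomes 1
  Position 9 '(': depth becomes 2
  Position 10 ')': depth becomes 1
  Position 11 '(': depth becomes 2
  Position 12 '(': depth becomes 3
  Position 13 ')': depth becomes 2
  Position 14 '(': depth becomes 3
  Position 15 '(': depth becomes 4
  Position 16 ')': depth becomes 3
  Position 17 ')': depth becomes 2
  Position 18 ')': depth becomes 1
  Position 19 ')': depth becomes 0
Maximum depth reached: 4

4


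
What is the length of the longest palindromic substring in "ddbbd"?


Input: "ddbbd"
Checking substrings for palindromes:
  [1:5] "dbbd" (len 4) => palindrome
  [0:2] "dd" (len 2) => palindrome
  [2:4] "bb" (len 2) => palindrome
Longest palindromic substring: "dbbd" with length 4

4


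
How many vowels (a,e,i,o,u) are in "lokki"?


Input: lokki
Checking each character:
  'l' at position 0: consonant
  'o' at position 1: vowel (running total: 1)
  'k' at position 2: consonant
  'k' at position 3: consonant
  'i' at position 4: vowel (running total: 2)
Total vowels: 2

2


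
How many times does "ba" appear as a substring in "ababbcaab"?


Searching for "ba" in "ababbcaab"
Scanning each position:
  Position 0: "ab" => no
  Position 1: "ba" => MATCH
  Position 2: "ab" => no
  Position 3: "bb" => no
  Position 4: "bc" => no
  Position 5: "ca" => no
  Position 6: "aa" => no
  Position 7: "ab" => no
Total occurrences: 1

1


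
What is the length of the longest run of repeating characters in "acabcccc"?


Input: "acabcccc"
Scanning for longest run:
  Position 1 ('c'): new char, reset run to 1
  Position 2 ('a'): new char, reset run to 1
  Position 3 ('b'): new char, reset run to 1
  Position 4 ('c'): new char, reset run to 1
  Position 5 ('c'): continues run of 'c', length=2
  Position 6 ('c'): continues run of 'c', length=3
  Position 7 ('c'): continues run of 'c', length=4
Longest run: 'c' with length 4

4


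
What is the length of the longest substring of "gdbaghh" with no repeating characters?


Input: "gdbaghh"
Sliding window (track last position of each char):
  Position 0 ('g'): window [0,0] length 1 -- new best
  Position 1 ('d'): window [0,1] length 2 -- new best
  Position 2 ('b'): window [0,2] length 3 -- new best
  Position 3 ('a'): window [0,3] length 4 -- new best
  Position 4 ('g'): repeat (last at 0), move window start to 1
  Position 4 ('g'): window [1,4] length 4
  Position 5 ('h'): window [1,5] length 5 -- new best
  Position 6 ('h'): repeat (last at 5), move window start to 6
  Position 6 ('h'): window [6,6] length 1
Longest substring with no repeats: "dbagh" with length 5

5


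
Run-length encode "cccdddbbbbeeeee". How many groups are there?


Input: cccdddbbbbeeeee
Scanning for consecutive runs:
  Group 1: 'c' x 3 (positions 0-2)
  Group 2: 'd' x 3 (positions 3-5)
  Group 3: 'b' x 4 (positions 6-9)
  Group 4: 'e' x 5 (positions 10-14)
Total groups: 4

4


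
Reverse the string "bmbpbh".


Input: bmbpbh
Reading characters right to left:
  Position 5: 'h'
  Position 4: 'b'
  Position 3: 'p'
  Position 2: 'b'
  Position 1: 'm'
  Position 0: 'b'
Reversed: hbpbmb

hbpbmb


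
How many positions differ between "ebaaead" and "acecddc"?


Comparing "ebaaead" and "acecddc" position by position:
  Position 0: 'e' vs 'a' => DIFFER
  Position 1: 'b' vs 'c' => DIFFER
  Position 2: 'a' vs 'e' => DIFFER
  Position 3: 'a' vs 'c' => DIFFER
  Position 4: 'e' vs 'd' => DIFFER
  Position 5: 'a' vs 'd' => DIFFER
  Position 6: 'd' vs 'c' => DIFFER
Positions that differ: 7

7


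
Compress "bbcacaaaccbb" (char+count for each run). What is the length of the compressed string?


Input: bbcacaaaccbb
Runs:
  'b' x 2 => "b2"
  'c' x 1 => "c1"
  'a' x 1 => "a1"
  'c' x 1 => "c1"
  'a' x 3 => "a3"
  'c' x 2 => "c2"
  'b' x 2 => "b2"
Compressed: "b2c1a1c1a3c2b2"
Compressed length: 14

14


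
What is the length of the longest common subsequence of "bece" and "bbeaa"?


LCS of "bece" and "bbeaa"
DP table:
           b    b    e    a    a
      0    0    0    0    0    0
  b   0    1    1    1    1    1
  e   0    1    1    2    2    2
  c   0    1    1    2    2    2
  e   0    1    1    2    2    2
LCS length = dp[4][5] = 2

2


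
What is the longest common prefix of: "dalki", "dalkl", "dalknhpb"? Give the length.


Words: dalki, dalkl, dalknhpb
  Position 0: all 'd' => match
  Position 1: all 'a' => match
  Position 2: all 'l' => match
  Position 3: all 'k' => match
  Position 4: ('i', 'l', 'n') => mismatch, stop
LCP = "dalk" (length 4)

4


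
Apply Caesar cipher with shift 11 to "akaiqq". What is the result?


Caesar cipher: shift "akaiqq" by 11
  'a' (pos 0) + 11 = pos 11 = 'l'
  'k' (pos 10) + 11 = pos 21 = 'v'
  'a' (pos 0) + 11 = pos 11 = 'l'
  'i' (pos 8) + 11 = pos 19 = 't'
  'q' (pos 16) + 11 = pos 1 = 'b'
  'q' (pos 16) + 11 = pos 1 = 'b'
Result: lvltbb

lvltbb


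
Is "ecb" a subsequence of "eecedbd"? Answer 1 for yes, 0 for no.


Check if "ecb" is a subsequence of "eecedbd"
Greedy scan:
  Position 0 ('e'): matches sub[0] = 'e'
  Position 1 ('e'): no match needed
  Position 2 ('c'): matches sub[1] = 'c'
  Position 3 ('e'): no match needed
  Position 4 ('d'): no match needed
  Position 5 ('b'): matches sub[2] = 'b'
  Position 6 ('d'): no match needed
All 3 characters matched => is a subsequence

1


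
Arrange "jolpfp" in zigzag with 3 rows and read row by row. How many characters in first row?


Zigzag "jolpfp" into 3 rows:
Placing characters:
  'j' => row 0
  'o' => row 1
  'l' => row 2
  'p' => row 1
  'f' => row 0
  'p' => row 1
Rows:
  Row 0: "jf"
  Row 1: "opp"
  Row 2: "l"
First row length: 2

2


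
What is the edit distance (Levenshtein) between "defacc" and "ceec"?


Computing edit distance: "defacc" -> "ceec"
DP table:
           c    e    e    c
      0    1    2    3    4
  d   1    1    2    3    4
  e   2    2    1    2    3
  f   3    3    2    2    3
  a   4    4    3    3    3
  c   5    4    4    4    3
  c   6    5    5    5    4
Edit distance = dp[6][4] = 4

4


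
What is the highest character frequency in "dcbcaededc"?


Input: dcbcaededc
Character counts:
  'a': 1
  'b': 1
  'c': 3
  'd': 3
  'e': 2
Maximum frequency: 3

3


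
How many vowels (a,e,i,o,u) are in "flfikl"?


Input: flfikl
Checking each character:
  'f' at position 0: consonant
  'l' at position 1: consonant
  'f' at position 2: consonant
  'i' at position 3: vowel (running total: 1)
  'k' at position 4: consonant
  'l' at position 5: consonant
Total vowels: 1

1


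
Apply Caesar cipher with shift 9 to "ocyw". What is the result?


Caesar cipher: shift "ocyw" by 9
  'o' (pos 14) + 9 = pos 23 = 'x'
  'c' (pos 2) + 9 = pos 11 = 'l'
  'y' (pos 24) + 9 = pos 7 = 'h'
  'w' (pos 22) + 9 = pos 5 = 'f'
Result: xlhf

xlhf


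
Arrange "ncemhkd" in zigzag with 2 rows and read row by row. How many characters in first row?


Zigzag "ncemhkd" into 2 rows:
Placing characters:
  'n' => row 0
  'c' => row 1
  'e' => row 0
  'm' => row 1
  'h' => row 0
  'k' => row 1
  'd' => row 0
Rows:
  Row 0: "nehd"
  Row 1: "cmk"
First row length: 4

4


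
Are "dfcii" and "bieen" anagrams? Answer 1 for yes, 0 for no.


Strings: "dfcii", "bieen"
Sorted first:  cdfii
Sorted second: beein
Differ at position 0: 'c' vs 'b' => not anagrams

0


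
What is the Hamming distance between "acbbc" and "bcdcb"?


Comparing "acbbc" and "bcdcb" position by position:
  Position 0: 'a' vs 'b' => differ
  Position 1: 'c' vs 'c' => same
  Position 2: 'b' vs 'd' => differ
  Position 3: 'b' vs 'c' => differ
  Position 4: 'c' vs 'b' => differ
Total differences (Hamming distance): 4

4


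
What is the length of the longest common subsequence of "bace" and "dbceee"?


LCS of "bace" and "dbceee"
DP table:
           d    b    c    e    e    e
      0    0    0    0    0    0    0
  b   0    0    1    1    1    1    1
  a   0    0    1    1    1    1    1
  c   0    0    1    2    2    2    2
  e   0    0    1    2    3    3    3
LCS length = dp[4][6] = 3

3


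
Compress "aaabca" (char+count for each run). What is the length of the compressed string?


Input: aaabca
Runs:
  'a' x 3 => "a3"
  'b' x 1 => "b1"
  'c' x 1 => "c1"
  'a' x 1 => "a1"
Compressed: "a3b1c1a1"
Compressed length: 8

8


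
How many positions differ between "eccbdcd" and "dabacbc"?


Comparing "eccbdcd" and "dabacbc" position by position:
  Position 0: 'e' vs 'd' => DIFFER
  Position 1: 'c' vs 'a' => DIFFER
  Position 2: 'c' vs 'b' => DIFFER
  Position 3: 'b' vs 'a' => DIFFER
  Position 4: 'd' vs 'c' => DIFFER
  Position 5: 'c' vs 'b' => DIFFER
  Position 6: 'd' vs 'c' => DIFFER
Positions that differ: 7

7


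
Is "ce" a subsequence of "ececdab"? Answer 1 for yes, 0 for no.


Check if "ce" is a subsequence of "ececdab"
Greedy scan:
  Position 0 ('e'): no match needed
  Position 1 ('c'): matches sub[0] = 'c'
  Position 2 ('e'): matches sub[1] = 'e'
  Position 3 ('c'): no match needed
  Position 4 ('d'): no match needed
  Position 5 ('a'): no match needed
  Position 6 ('b'): no match needed
All 2 characters matched => is a subsequence

1


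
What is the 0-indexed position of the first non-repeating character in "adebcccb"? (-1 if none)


Input: adebcccb
Character frequencies:
  'a': 1
  'b': 2
  'c': 3
  'd': 1
  'e': 1
Scanning left to right for freq == 1:
  Position 0 ('a'): unique! => answer = 0

0


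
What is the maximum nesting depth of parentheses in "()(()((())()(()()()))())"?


Input: "()(()((())()(()()()))())"
Tracking depth:
  Position 0 '(': depth becomes 1
  Position 1 ')': depth becomes 0
  Position 2 '(': depth becomes 1
  Position 3 '(': depth becomes 2
  Position 4 ')': depth becomes 1
  Position 5 '(': depth becomes 2
  Position 6 '(': depth becomes 3
  Position 7 '(': depth becomes 4
  Position 8 ')': depth becomes 3
  Position 9 ')': depth becomes 2
  Position 10 '(': depth becomes 3
  Position 11 ')': depth becomes 2
  Position 12 '(': depth becomes 3
  Position 13 '(': depth becomes 4
  Position 14 ')': depth becomes 3
  Position 15 '(': depth becomes 4
  Position 16 ')': depth becomes 3
  Position 17 '(': depth becomes 4
  Position 18 ')': depth becomes 3
  Position 19 ')': depth becomes 2
  Position 20 ')': depth becomes 1
  Position 21 '(': depth becomes 2
  Position 22 ')': depth becomes 1
  Position 23 ')': depth becomes 0
Maximum depth reached: 4

4


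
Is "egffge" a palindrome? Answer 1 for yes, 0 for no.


Input: egffge
Reversed: egffge
  Compare pos 0 ('e') with pos 5 ('e'): match
  Compare pos 1 ('g') with pos 4 ('g'): match
  Compare pos 2 ('f') with pos 3 ('f'): match
Result: palindrome

1


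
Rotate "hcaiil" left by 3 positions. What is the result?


Input: "hcaiil", rotate left by 3
First 3 characters: "hca"
Remaining characters: "iil"
Concatenate remaining + first: "iil" + "hca" = "iilhca"

iilhca


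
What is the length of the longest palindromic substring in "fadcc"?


Input: "fadcc"
Checking substrings for palindromes:
  [3:5] "cc" (len 2) => palindrome
Longest palindromic substring: "cc" with length 2

2


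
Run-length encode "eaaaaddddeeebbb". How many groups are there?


Input: eaaaaddddeeebbb
Scanning for consecutive runs:
  Group 1: 'e' x 1 (positions 0-0)
  Group 2: 'a' x 4 (positions 1-4)
  Group 3: 'd' x 4 (positions 5-8)
  Group 4: 'e' x 3 (positions 9-11)
  Group 5: 'b' x 3 (positions 12-14)
Total groups: 5

5


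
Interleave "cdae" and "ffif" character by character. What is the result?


Interleaving "cdae" and "ffif":
  Position 0: 'c' from first, 'f' from second => "cf"
  Position 1: 'd' from first, 'f' from second => "df"
  Position 2: 'a' from first, 'i' from second => "ai"
  Position 3: 'e' from first, 'f' from second => "ef"
Result: cfdfaief

cfdfaief


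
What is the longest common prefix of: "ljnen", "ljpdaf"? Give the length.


Words: ljnen, ljpdaf
  Position 0: all 'l' => match
  Position 1: all 'j' => match
  Position 2: ('n', 'p') => mismatch, stop
LCP = "lj" (length 2)

2


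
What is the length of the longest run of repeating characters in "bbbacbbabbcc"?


Input: "bbbacbbabbcc"
Scanning for longest run:
  Position 1 ('b'): continues run of 'b', length=2
  Position 2 ('b'): continues run of 'b', length=3
  Position 3 ('a'): new char, reset run to 1
  Position 4 ('c'): new char, reset run to 1
  Position 5 ('b'): new char, reset run to 1
  Position 6 ('b'): continues run of 'b', length=2
  Position 7 ('a'): new char, reset run to 1
  Position 8 ('b'): new char, reset run to 1
  Position 9 ('b'): continues run of 'b', length=2
  Position 10 ('c'): new char, reset run to 1
  Position 11 ('c'): continues run of 'c', length=2
Longest run: 'b' with length 3

3


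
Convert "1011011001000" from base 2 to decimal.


Input: "1011011001000" in base 2
Positional expansion:
  Digit '1' (value 1) x 2^12 = 4096
  Digit '0' (value 0) x 2^11 = 0
  Digit '1' (value 1) x 2^10 = 1024
  Digit '1' (value 1) x 2^9 = 512
  Digit '0' (value 0) x 2^8 = 0
  Digit '1' (value 1) x 2^7 = 128
  Digit '1' (value 1) x 2^6 = 64
  Digit '0' (value 0) x 2^5 = 0
  Digit '0' (value 0) x 2^4 = 0
  Digit '1' (value 1) x 2^3 = 8
  Digit '0' (value 0) x 2^2 = 0
  Digit '0' (value 0) x 2^1 = 0
  Digit '0' (value 0) x 2^0 = 0
Sum = 5832

5832


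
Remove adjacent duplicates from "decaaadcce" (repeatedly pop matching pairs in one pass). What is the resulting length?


Input: decaaadcce
Stack-based adjacent duplicate removal:
  Read 'd': push. Stack: d
  Read 'e': push. Stack: de
  Read 'c': push. Stack: dec
  Read 'a': push. Stack: deca
  Read 'a': matches stack top 'a' => pop. Stack: dec
  Read 'a': push. Stack: deca
  Read 'd': push. Stack: decad
  Read 'c': push. Stack: decadc
  Read 'c': matches stack top 'c' => pop. Stack: decad
  Read 'e': push. Stack: decade
Final stack: "decade" (length 6)

6


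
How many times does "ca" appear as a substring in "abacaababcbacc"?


Searching for "ca" in "abacaababcbacc"
Scanning each position:
  Position 0: "ab" => no
  Position 1: "ba" => no
  Position 2: "ac" => no
  Position 3: "ca" => MATCH
  Position 4: "aa" => no
  Position 5: "ab" => no
  Position 6: "ba" => no
  Position 7: "ab" => no
  Position 8: "bc" => no
  Position 9: "cb" => no
  Position 10: "ba" => no
  Position 11: "ac" => no
  Position 12: "cc" => no
Total occurrences: 1

1


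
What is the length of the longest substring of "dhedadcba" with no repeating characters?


Input: "dhedadcba"
Sliding window (track last position of each char):
  Position 0 ('d'): window [0,0] length 1 -- new best
  Position 1 ('h'): window [0,1] length 2 -- new best
  Position 2 ('e'): window [0,2] length 3 -- new best
  Position 3 ('d'): repeat (last at 0), move window start to 1
  Position 3 ('d'): window [1,3] length 3
  Position 4 ('a'): window [1,4] length 4 -- new best
  Position 5 ('d'): repeat (last at 3), move window start to 4
  Position 5 ('d'): window [4,5] length 2
  Position 6 ('c'): window [4,6] length 3
  Position 7 ('b'): window [4,7] length 4
  Position 8 ('a'): repeat (last at 4), move window start to 5
  Position 8 ('a'): window [5,8] length 4
Longest substring with no repeats: "heda" with length 4

4


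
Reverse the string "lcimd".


Input: lcimd
Reading characters right to left:
  Position 4: 'd'
  Position 3: 'm'
  Position 2: 'i'
  Position 1: 'c'
  Position 0: 'l'
Reversed: dmicl

dmicl


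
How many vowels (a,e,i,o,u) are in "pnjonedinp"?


Input: pnjonedinp
Checking each character:
  'p' at position 0: consonant
  'n' at position 1: consonant
  'j' at position 2: consonant
  'o' at position 3: vowel (running total: 1)
  'n' at position 4: consonant
  'e' at position 5: vowel (running total: 2)
  'd' at position 6: consonant
  'i' at position 7: vowel (running total: 3)
  'n' at position 8: consonant
  'p' at position 9: consonant
Total vowels: 3

3


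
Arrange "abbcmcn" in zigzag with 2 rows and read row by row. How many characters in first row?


Zigzag "abbcmcn" into 2 rows:
Placing characters:
  'a' => row 0
  'b' => row 1
  'b' => row 0
  'c' => row 1
  'm' => row 0
  'c' => row 1
  'n' => row 0
Rows:
  Row 0: "abmn"
  Row 1: "bcc"
First row length: 4

4


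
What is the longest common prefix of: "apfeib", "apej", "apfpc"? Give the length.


Words: apfeib, apej, apfpc
  Position 0: all 'a' => match
  Position 1: all 'p' => match
  Position 2: ('f', 'e', 'f') => mismatch, stop
LCP = "ap" (length 2)

2


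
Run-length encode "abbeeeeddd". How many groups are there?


Input: abbeeeeddd
Scanning for consecutive runs:
  Group 1: 'a' x 1 (positions 0-0)
  Group 2: 'b' x 2 (positions 1-2)
  Group 3: 'e' x 4 (positions 3-6)
  Group 4: 'd' x 3 (positions 7-9)
Total groups: 4

4


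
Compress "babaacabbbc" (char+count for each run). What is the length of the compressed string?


Input: babaacabbbc
Runs:
  'b' x 1 => "b1"
  'a' x 1 => "a1"
  'b' x 1 => "b1"
  'a' x 2 => "a2"
  'c' x 1 => "c1"
  'a' x 1 => "a1"
  'b' x 3 => "b3"
  'c' x 1 => "c1"
Compressed: "b1a1b1a2c1a1b3c1"
Compressed length: 16

16


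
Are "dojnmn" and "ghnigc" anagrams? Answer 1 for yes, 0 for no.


Strings: "dojnmn", "ghnigc"
Sorted first:  djmnno
Sorted second: cgghin
Differ at position 0: 'd' vs 'c' => not anagrams

0


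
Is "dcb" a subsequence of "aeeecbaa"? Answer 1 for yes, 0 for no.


Check if "dcb" is a subsequence of "aeeecbaa"
Greedy scan:
  Position 0 ('a'): no match needed
  Position 1 ('e'): no match needed
  Position 2 ('e'): no match needed
  Position 3 ('e'): no match needed
  Position 4 ('c'): no match needed
  Position 5 ('b'): no match needed
  Position 6 ('a'): no match needed
  Position 7 ('a'): no match needed
Only matched 0/3 characters => not a subsequence

0


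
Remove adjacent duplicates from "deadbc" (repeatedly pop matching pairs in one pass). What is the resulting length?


Input: deadbc
Stack-based adjacent duplicate removal:
  Read 'd': push. Stack: d
  Read 'e': push. Stack: de
  Read 'a': push. Stack: dea
  Read 'd': push. Stack: dead
  Read 'b': push. Stack: deadb
  Read 'c': push. Stack: deadbc
Final stack: "deadbc" (length 6)

6


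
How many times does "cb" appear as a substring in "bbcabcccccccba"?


Searching for "cb" in "bbcabcccccccba"
Scanning each position:
  Position 0: "bb" => no
  Position 1: "bc" => no
  Position 2: "ca" => no
  Position 3: "ab" => no
  Position 4: "bc" => no
  Position 5: "cc" => no
  Position 6: "cc" => no
  Position 7: "cc" => no
  Position 8: "cc" => no
  Position 9: "cc" => no
  Position 10: "cc" => no
  Position 11: "cb" => MATCH
  Position 12: "ba" => no
Total occurrences: 1

1


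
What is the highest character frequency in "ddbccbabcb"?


Input: ddbccbabcb
Character counts:
  'a': 1
  'b': 4
  'c': 3
  'd': 2
Maximum frequency: 4

4


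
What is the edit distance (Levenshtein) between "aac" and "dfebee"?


Computing edit distance: "aac" -> "dfebee"
DP table:
           d    f    e    b    e    e
      0    1    2    3    4    5    6
  a   1    1    2    3    4    5    6
  a   2    2    2    3    4    5    6
  c   3    3    3    3    4    5    6
Edit distance = dp[3][6] = 6

6


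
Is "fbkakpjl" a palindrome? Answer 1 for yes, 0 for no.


Input: fbkakpjl
Reversed: ljpkakbf
  Compare pos 0 ('f') with pos 7 ('l'): MISMATCH
  Compare pos 1 ('b') with pos 6 ('j'): MISMATCH
  Compare pos 2 ('k') with pos 5 ('p'): MISMATCH
  Compare pos 3 ('a') with pos 4 ('k'): MISMATCH
Result: not a palindrome

0


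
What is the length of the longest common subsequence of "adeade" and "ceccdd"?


LCS of "adeade" and "ceccdd"
DP table:
           c    e    c    c    d    d
      0    0    0    0    0    0    0
  a   0    0    0    0    0    0    0
  d   0    0    0    0    0    1    1
  e   0    0    1    1    1    1    1
  a   0    0    1    1    1    1    1
  d   0    0    1    1    1    2    2
  e   0    0    1    1    1    2    2
LCS length = dp[6][6] = 2

2


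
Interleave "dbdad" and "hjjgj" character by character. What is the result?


Interleaving "dbdad" and "hjjgj":
  Position 0: 'd' from first, 'h' from second => "dh"
  Position 1: 'b' from first, 'j' from second => "bj"
  Position 2: 'd' from first, 'j' from second => "dj"
  Position 3: 'a' from first, 'g' from second => "ag"
  Position 4: 'd' from first, 'j' from second => "dj"
Result: dhbjdjagdj

dhbjdjagdj


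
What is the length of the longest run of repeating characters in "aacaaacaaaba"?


Input: "aacaaacaaaba"
Scanning for longest run:
  Position 1 ('a'): continues run of 'a', length=2
  Position 2 ('c'): new char, reset run to 1
  Position 3 ('a'): new char, reset run to 1
  Position 4 ('a'): continues run of 'a', length=2
  Position 5 ('a'): continues run of 'a', length=3
  Position 6 ('c'): new char, reset run to 1
  Position 7 ('a'): new char, reset run to 1
  Position 8 ('a'): continues run of 'a', length=2
  Position 9 ('a'): continues run of 'a', length=3
  Position 10 ('b'): new char, reset run to 1
  Position 11 ('a'): new char, reset run to 1
Longest run: 'a' with length 3

3


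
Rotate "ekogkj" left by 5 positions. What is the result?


Input: "ekogkj", rotate left by 5
First 5 characters: "ekogk"
Remaining characters: "j"
Concatenate remaining + first: "j" + "ekogk" = "jekogk"

jekogk


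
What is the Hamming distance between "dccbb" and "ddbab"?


Comparing "dccbb" and "ddbab" position by position:
  Position 0: 'd' vs 'd' => same
  Position 1: 'c' vs 'd' => differ
  Position 2: 'c' vs 'b' => differ
  Position 3: 'b' vs 'a' => differ
  Position 4: 'b' vs 'b' => same
Total differences (Hamming distance): 3

3


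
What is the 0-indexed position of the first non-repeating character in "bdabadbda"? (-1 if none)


Input: bdabadbda
Character frequencies:
  'a': 3
  'b': 3
  'd': 3
Scanning left to right for freq == 1:
  Position 0 ('b'): freq=3, skip
  Position 1 ('d'): freq=3, skip
  Position 2 ('a'): freq=3, skip
  Position 3 ('b'): freq=3, skip
  Position 4 ('a'): freq=3, skip
  Position 5 ('d'): freq=3, skip
  Position 6 ('b'): freq=3, skip
  Position 7 ('d'): freq=3, skip
  Position 8 ('a'): freq=3, skip
  No unique character found => answer = -1

-1


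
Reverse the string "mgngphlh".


Input: mgngphlh
Reading characters right to left:
  Position 7: 'h'
  Position 6: 'l'
  Position 5: 'h'
  Position 4: 'p'
  Position 3: 'g'
  Position 2: 'n'
  Position 1: 'g'
  Position 0: 'm'
Reversed: hlhpgngm

hlhpgngm


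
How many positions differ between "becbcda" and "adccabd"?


Comparing "becbcda" and "adccabd" position by position:
  Position 0: 'b' vs 'a' => DIFFER
  Position 1: 'e' vs 'd' => DIFFER
  Position 2: 'c' vs 'c' => same
  Position 3: 'b' vs 'c' => DIFFER
  Position 4: 'c' vs 'a' => DIFFER
  Position 5: 'd' vs 'b' => DIFFER
  Position 6: 'a' vs 'd' => DIFFER
Positions that differ: 6

6


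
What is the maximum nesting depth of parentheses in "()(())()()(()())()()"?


Input: "()(())()()(()())()()"
Tracking depth:
  Position 0 '(': depth becomes 1
  Position 1 ')': depth becomes 0
  Position 2 '(': depth becomes 1
  Position 3 '(': depth becomes 2
  Position 4 ')': depth becomes 1
  Position 5 ')': depth becomes 0
  Position 6 '(': depth becomes 1
  Position 7 ')': depth becomes 0
  Position 8 '(': depth becomes 1
  Position 9 ')': depth becomes 0
  Position 10 '(': depth becomes 1
  Position 11 '(': depth becomes 2
  Position 12 ')': depth becomes 1
  Position 13 '(': depth becomes 2
  Position 14 ')': depth becomes 1
  Position 15 ')': depth becomes 0
  Position 16 '(': depth becomes 1
  Position 17 ')': depth becomes 0
  Position 18 '(': depth becomes 1
  Position 19 ')': depth becomes 0
Maximum depth reached: 2

2


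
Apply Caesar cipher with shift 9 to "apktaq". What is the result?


Caesar cipher: shift "apktaq" by 9
  'a' (pos 0) + 9 = pos 9 = 'j'
  'p' (pos 15) + 9 = pos 24 = 'y'
  'k' (pos 10) + 9 = pos 19 = 't'
  't' (pos 19) + 9 = pos 2 = 'c'
  'a' (pos 0) + 9 = pos 9 = 'j'
  'q' (pos 16) + 9 = pos 25 = 'z'
Result: jytcjz

jytcjz


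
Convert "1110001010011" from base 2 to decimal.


Input: "1110001010011" in base 2
Positional expansion:
  Digit '1' (value 1) x 2^12 = 4096
  Digit '1' (value 1) x 2^11 = 2048
  Digit '1' (value 1) x 2^10 = 1024
  Digit '0' (value 0) x 2^9 = 0
  Digit '0' (value 0) x 2^8 = 0
  Digit '0' (value 0) x 2^7 = 0
  Digit '1' (value 1) x 2^6 = 64
  Digit '0' (value 0) x 2^5 = 0
  Digit '1' (value 1) x 2^4 = 16
  Digit '0' (value 0) x 2^3 = 0
  Digit '0' (value 0) x 2^2 = 0
  Digit '1' (value 1) x 2^1 = 2
  Digit '1' (value 1) x 2^0 = 1
Sum = 7251

7251


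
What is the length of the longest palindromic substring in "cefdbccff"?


Input: "cefdbccff"
Checking substrings for palindromes:
  [5:7] "cc" (len 2) => palindrome
  [7:9] "ff" (len 2) => palindrome
Longest palindromic substring: "cc" with length 2

2


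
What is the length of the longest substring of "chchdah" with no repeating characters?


Input: "chchdah"
Sliding window (track last position of each char):
  Position 0 ('c'): window [0,0] length 1 -- new best
  Position 1 ('h'): window [0,1] length 2 -- new best
  Position 2 ('c'): repeat (last at 0), move window start to 1
  Position 2 ('c'): window [1,2] length 2
  Position 3 ('h'): repeat (last at 1), move window start to 2
  Position 3 ('h'): window [2,3] length 2
  Position 4 ('d'): window [2,4] length 3 -- new best
  Position 5 ('a'): window [2,5] length 4 -- new best
  Position 6 ('h'): repeat (last at 3), move window start to 4
  Position 6 ('h'): window [4,6] length 3
Longest substring with no repeats: "chda" with length 4

4


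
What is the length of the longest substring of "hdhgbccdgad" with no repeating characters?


Input: "hdhgbccdgad"
Sliding window (track last position of each char):
  Position 0 ('h'): window [0,0] length 1 -- new best
  Position 1 ('d'): window [0,1] length 2 -- new best
  Position 2 ('h'): repeat (last at 0), move window start to 1
  Position 2 ('h'): window [1,2] length 2
  Position 3 ('g'): window [1,3] length 3 -- new best
  Position 4 ('b'): window [1,4] length 4 -- new best
  Position 5 ('c'): window [1,5] length 5 -- new best
  Position 6 ('c'): repeat (last at 5), move window start to 6
  Position 6 ('c'): window [6,6] length 1
  Position 7 ('d'): window [6,7] length 2
  Position 8 ('g'): window [6,8] length 3
  Position 9 ('a'): window [6,9] length 4
  Position 10 ('d'): repeat (last at 7), move window start to 8
  Position 10 ('d'): window [8,10] length 3
Longest substring with no repeats: "dhgbc" with length 5

5


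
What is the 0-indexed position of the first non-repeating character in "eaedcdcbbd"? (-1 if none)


Input: eaedcdcbbd
Character frequencies:
  'a': 1
  'b': 2
  'c': 2
  'd': 3
  'e': 2
Scanning left to right for freq == 1:
  Position 0 ('e'): freq=2, skip
  Position 1 ('a'): unique! => answer = 1

1


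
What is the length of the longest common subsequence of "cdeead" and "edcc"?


LCS of "cdeead" and "edcc"
DP table:
           e    d    c    c
      0    0    0    0    0
  c   0    0    0    1    1
  d   0    0    1    1    1
  e   0    1    1    1    1
  e   0    1    1    1    1
  a   0    1    1    1    1
  d   0    1    2    2    2
LCS length = dp[6][4] = 2

2


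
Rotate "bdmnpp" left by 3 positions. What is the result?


Input: "bdmnpp", rotate left by 3
First 3 characters: "bdm"
Remaining characters: "npp"
Concatenate remaining + first: "npp" + "bdm" = "nppbdm"

nppbdm


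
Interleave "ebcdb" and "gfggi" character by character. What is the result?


Interleaving "ebcdb" and "gfggi":
  Position 0: 'e' from first, 'g' from second => "eg"
  Position 1: 'b' from first, 'f' from second => "bf"
  Position 2: 'c' from first, 'g' from second => "cg"
  Position 3: 'd' from first, 'g' from second => "dg"
  Position 4: 'b' from first, 'i' from second => "bi"
Result: egbfcgdgbi

egbfcgdgbi


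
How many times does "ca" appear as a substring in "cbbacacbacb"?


Searching for "ca" in "cbbacacbacb"
Scanning each position:
  Position 0: "cb" => no
  Position 1: "bb" => no
  Position 2: "ba" => no
  Position 3: "ac" => no
  Position 4: "ca" => MATCH
  Position 5: "ac" => no
  Position 6: "cb" => no
  Position 7: "ba" => no
  Position 8: "ac" => no
  Position 9: "cb" => no
Total occurrences: 1

1
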